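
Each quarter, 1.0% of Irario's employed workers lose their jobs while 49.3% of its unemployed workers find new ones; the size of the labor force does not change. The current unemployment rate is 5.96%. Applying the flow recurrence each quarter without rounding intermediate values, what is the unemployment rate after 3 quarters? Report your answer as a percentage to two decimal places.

With a fixed labor force, u_{t+1} = u_t + s·(1−u_t) − f·u_t = u_t·(1−s−f) + s.
Here 1−s−f = 0.497 and s = 0.010.
u_1 = 0.059600 × 0.497 + 0.010 = 0.039621.
u_2 = 0.039621 × 0.497 + 0.010 = 0.029692.
u_3 = 0.029692 × 0.497 + 0.010 = 0.024757.

Unemployment rate after three quarters ≈ 2.48%.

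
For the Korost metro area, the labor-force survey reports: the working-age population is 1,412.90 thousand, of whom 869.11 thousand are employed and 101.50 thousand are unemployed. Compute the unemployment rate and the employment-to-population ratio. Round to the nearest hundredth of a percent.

Labor force = employed + unemployed = 869.11 + 101.50 = 970.61 thousand.
Unemployment rate = 101.50 / 970.61 = 10.46%.
Employment-population ratio = 869.11 / 1,412.90 = 61.51%.

Unemployment rate ≈ 10.46%; employment-population ratio ≈ 61.51%.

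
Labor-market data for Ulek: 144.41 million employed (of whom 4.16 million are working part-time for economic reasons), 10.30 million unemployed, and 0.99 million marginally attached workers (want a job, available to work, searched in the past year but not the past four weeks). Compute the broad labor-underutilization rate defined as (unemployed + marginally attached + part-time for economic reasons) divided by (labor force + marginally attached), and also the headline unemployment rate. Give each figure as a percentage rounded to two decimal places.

Labor force = 144.41 + 10.30 = 154.71 million.
Numerator = 10.30 + 0.99 + 4.16 = 15.45 million.
Denominator = 154.71 + 0.99 = 155.70 million.
Broad rate = 15.45 / 155.70 = 9.92%.
Headline unemployment rate = 10.30 / 154.71 = 6.66%.

Broad underutilization rate ≈ 9.92%; headline unemployment rate ≈ 6.66%.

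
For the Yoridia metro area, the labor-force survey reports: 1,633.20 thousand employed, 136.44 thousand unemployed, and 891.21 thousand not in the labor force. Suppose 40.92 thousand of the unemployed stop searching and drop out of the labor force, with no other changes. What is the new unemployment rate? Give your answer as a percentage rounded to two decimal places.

New unemployment rate ≈ 5.53%.

Initially, labor force = 1,633.20 + 136.44 = 1,769.64 thousand, so u = 136.44/1,769.64 = 7.71%.
After the change, unemployed and labor force both fall by 40.92 → E = 1,633.20, U = 95.52, labor force = 1,728.72 thousand.
New unemployment rate = 95.52 / 1,728.72 = 5.53%.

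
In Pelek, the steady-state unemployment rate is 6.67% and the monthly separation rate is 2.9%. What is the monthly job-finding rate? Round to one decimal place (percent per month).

From u* = s/(s+f): f = s·(1−u)/u.
f = 2.9 × (1 − 0.0667) / 0.0667 = 2.7066 / 0.0667 ≈ 40.6% per month.

Job-finding rate ≈ 40.6% per month.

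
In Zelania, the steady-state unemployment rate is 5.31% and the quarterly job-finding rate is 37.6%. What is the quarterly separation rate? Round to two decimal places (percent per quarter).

Separation rate ≈ 2.11% per quarter.

From u* = s/(s+f): s = u·f/(1−u).
s = 0.0531 × 37.6 / (1 − 0.0531) = 1.9966 / 0.9469 ≈ 2.11% per quarter.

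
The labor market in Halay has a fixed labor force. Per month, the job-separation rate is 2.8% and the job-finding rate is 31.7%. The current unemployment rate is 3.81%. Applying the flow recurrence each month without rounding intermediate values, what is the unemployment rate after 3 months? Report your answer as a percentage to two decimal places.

Unemployment rate after three months ≈ 6.91%.

With a fixed labor force, u_{t+1} = u_t + s·(1−u_t) − f·u_t = u_t·(1−s−f) + s.
Here 1−s−f = 0.655 and s = 0.028.
u_1 = 0.038100 × 0.655 + 0.028 = 0.052956.
u_2 = 0.052956 × 0.655 + 0.028 = 0.062686.
u_3 = 0.062686 × 0.655 + 0.028 = 0.069059.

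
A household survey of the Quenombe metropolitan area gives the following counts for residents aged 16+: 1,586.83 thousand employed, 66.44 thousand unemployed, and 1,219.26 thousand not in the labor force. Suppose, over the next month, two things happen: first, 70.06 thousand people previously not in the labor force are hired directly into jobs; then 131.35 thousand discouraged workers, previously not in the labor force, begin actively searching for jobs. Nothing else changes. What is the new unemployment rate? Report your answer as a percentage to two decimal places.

New unemployment rate ≈ 10.66%.

Initially, labor force = 1,586.83 + 66.44 = 1,653.27 thousand, so u = 66.44/1,653.27 = 4.02%.
After the first change, employed and labor force both rise by 70.06; unemployed unchanged → E = 1,656.89, U = 66.44, labor force = 1,723.33 thousand.
After the second change, unemployed and labor force both rise by 131.35 → E = 1,656.89, U = 197.79, labor force = 1,854.68 thousand.
New unemployment rate = 197.79 / 1,854.68 = 10.66%.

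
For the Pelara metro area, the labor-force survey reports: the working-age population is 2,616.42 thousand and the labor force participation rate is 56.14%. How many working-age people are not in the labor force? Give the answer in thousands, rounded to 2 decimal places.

Share not in the labor force = 1 − 0.5614 = 0.4386.
Not in labor force = 0.4386 × 2,616.42 ≈ 1,147.56 thousand.

About 1,147.56 thousand are not in the labor force.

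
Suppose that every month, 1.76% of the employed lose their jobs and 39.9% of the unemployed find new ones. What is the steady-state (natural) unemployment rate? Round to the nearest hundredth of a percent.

Steady-state unemployment rate ≈ 4.22%.

At steady state the flows balance: s·E = f·U, so U/(E+U) = s/(s+f).
u* = 1.76 / (1.76 + 39.9) = 1.76 / 41.66 = 4.22%.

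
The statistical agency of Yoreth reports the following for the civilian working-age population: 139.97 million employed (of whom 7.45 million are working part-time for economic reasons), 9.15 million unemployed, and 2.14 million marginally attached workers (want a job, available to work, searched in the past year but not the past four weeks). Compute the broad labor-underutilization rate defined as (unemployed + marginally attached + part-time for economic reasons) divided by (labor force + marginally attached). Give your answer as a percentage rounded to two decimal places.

Broad underutilization rate ≈ 12.39%.

Labor force = 139.97 + 9.15 = 149.12 million.
Numerator = 9.15 + 2.14 + 7.45 = 18.74 million.
Denominator = 149.12 + 2.14 = 151.26 million.
Broad rate = 18.74 / 151.26 = 12.39%.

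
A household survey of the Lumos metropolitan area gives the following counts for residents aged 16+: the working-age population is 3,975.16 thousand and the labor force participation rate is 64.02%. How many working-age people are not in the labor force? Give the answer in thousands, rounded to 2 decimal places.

Share not in the labor force = 1 − 0.6402 = 0.3598.
Not in labor force = 0.3598 × 3,975.16 ≈ 1,430.26 thousand.

About 1,430.26 thousand are not in the labor force.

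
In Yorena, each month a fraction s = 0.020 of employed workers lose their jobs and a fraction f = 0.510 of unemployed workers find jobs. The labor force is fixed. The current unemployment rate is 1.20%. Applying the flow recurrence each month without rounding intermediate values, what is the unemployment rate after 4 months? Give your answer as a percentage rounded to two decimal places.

With a fixed labor force, u_{t+1} = u_t + s·(1−u_t) − f·u_t = u_t·(1−s−f) + s.
Here 1−s−f = 0.470 and s = 0.020.
u_1 = 0.012000 × 0.470 + 0.020 = 0.025640.
u_2 = 0.025640 × 0.470 + 0.020 = 0.032051.
u_3 = 0.032051 × 0.470 + 0.020 = 0.035064.
u_4 = 0.035064 × 0.470 + 0.020 = 0.036480.

Unemployment rate after four months ≈ 3.65%.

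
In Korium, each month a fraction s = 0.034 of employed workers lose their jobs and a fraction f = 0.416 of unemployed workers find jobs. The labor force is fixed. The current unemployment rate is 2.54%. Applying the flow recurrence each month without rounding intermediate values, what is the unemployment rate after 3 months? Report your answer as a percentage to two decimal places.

With a fixed labor force, u_{t+1} = u_t + s·(1−u_t) − f·u_t = u_t·(1−s−f) + s.
Here 1−s−f = 0.550 and s = 0.034.
u_1 = 0.025400 × 0.550 + 0.034 = 0.047970.
u_2 = 0.047970 × 0.550 + 0.034 = 0.060384.
u_3 = 0.060384 × 0.550 + 0.034 = 0.067211.

Unemployment rate after three months ≈ 6.72%.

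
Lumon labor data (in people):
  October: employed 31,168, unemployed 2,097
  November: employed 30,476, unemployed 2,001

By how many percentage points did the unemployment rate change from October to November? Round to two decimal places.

The unemployment rate changed by −0.14 percentage points.

October: labor force = 31,168 + 2,097 = 33,265; u = 2,097/33,265 = 6.30%.
November: labor force = 30,476 + 2,001 = 32,477; u = 2,001/32,477 = 6.16%.
Change = 6.16% − 6.30% = −0.14 pp.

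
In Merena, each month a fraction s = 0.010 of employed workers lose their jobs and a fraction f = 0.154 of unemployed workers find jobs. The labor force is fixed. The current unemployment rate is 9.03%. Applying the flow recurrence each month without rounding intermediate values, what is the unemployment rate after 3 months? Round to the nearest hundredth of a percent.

With a fixed labor force, u_{t+1} = u_t + s·(1−u_t) − f·u_t = u_t·(1−s−f) + s.
Here 1−s−f = 0.836 and s = 0.010.
u_1 = 0.090300 × 0.836 + 0.010 = 0.085491.
u_2 = 0.085491 × 0.836 + 0.010 = 0.081470.
u_3 = 0.081470 × 0.836 + 0.010 = 0.078109.

Unemployment rate after three months ≈ 7.81%.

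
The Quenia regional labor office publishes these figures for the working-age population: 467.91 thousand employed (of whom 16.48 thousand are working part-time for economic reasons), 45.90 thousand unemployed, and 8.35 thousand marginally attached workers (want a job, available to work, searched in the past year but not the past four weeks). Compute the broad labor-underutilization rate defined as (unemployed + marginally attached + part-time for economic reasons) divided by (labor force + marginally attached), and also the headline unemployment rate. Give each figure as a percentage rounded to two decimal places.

Broad underutilization rate ≈ 13.55%; headline unemployment rate ≈ 8.93%.

Labor force = 467.91 + 45.90 = 513.81 thousand.
Numerator = 45.90 + 8.35 + 16.48 = 70.73 thousand.
Denominator = 513.81 + 8.35 = 522.16 thousand.
Broad rate = 70.73 / 522.16 = 13.55%.
Headline unemployment rate = 45.90 / 513.81 = 8.93%.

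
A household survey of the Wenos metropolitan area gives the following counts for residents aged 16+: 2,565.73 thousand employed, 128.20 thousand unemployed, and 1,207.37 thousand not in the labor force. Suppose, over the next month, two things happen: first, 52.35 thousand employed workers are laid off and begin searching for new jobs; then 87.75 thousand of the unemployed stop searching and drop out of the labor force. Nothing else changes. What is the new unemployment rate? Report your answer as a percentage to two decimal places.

Initially, labor force = 2,565.73 + 128.20 = 2,693.93 thousand, so u = 128.20/2,693.93 = 4.76%.
After the first change, employed falls and unemployed rises by 52.35; labor force unchanged → E = 2,513.38, U = 180.55, labor force = 2,693.93 thousand.
After the second change, unemployed and labor force both fall by 87.75 → E = 2,513.38, U = 92.80, labor force = 2,606.18 thousand.
New unemployment rate = 92.80 / 2,606.18 = 3.56%.

New unemployment rate ≈ 3.56%.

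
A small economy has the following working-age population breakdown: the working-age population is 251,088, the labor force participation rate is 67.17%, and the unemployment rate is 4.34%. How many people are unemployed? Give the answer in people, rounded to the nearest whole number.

Labor force = 0.6717 × 251,088 = 168,656.
Unemployed = 0.0434 × 168,656 ≈ 7,320.

About 7,320 are unemployed.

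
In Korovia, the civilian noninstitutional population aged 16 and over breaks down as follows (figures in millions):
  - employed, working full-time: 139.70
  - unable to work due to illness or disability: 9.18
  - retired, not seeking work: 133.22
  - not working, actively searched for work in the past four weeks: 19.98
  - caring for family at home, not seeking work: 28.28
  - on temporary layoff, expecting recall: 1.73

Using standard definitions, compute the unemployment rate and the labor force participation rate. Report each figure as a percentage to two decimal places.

Employed = 139.70 million.
Unemployed = 19.98 + 1.73 = 21.71 million (jobless and actively searching, or on temporary layoff).
Labor force = 139.70 + 21.71 = 161.41 million.
Not in labor force = 9.18 + 133.22 + 28.28 = 170.68 million (those not working and not actively searching are outside the labor force).
Civilian working-age population = 161.41 + 170.68 = 332.09 million.
Unemployment rate = 21.71 / 161.41 = 13.45%.
Labor force participation rate = 161.41 / 332.09 = 48.60%.

Unemployment rate ≈ 13.45%; labor force participation rate ≈ 48.60%.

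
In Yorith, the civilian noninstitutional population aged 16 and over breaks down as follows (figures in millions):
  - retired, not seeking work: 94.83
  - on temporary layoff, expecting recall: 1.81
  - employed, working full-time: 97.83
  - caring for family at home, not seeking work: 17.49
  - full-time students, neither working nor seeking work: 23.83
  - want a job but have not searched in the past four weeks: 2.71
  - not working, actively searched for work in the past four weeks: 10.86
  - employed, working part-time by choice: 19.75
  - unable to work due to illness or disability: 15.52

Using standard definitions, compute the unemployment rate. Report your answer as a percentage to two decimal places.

Unemployment rate ≈ 9.73%.

Employed = 97.83 + 19.75 = 117.58 million.
Unemployed = 1.81 + 10.86 = 12.67 million (jobless and actively searching, or on temporary layoff).
Labor force = 117.58 + 12.67 = 130.25 million.
Unemployment rate = 12.67 / 130.25 = 9.73%.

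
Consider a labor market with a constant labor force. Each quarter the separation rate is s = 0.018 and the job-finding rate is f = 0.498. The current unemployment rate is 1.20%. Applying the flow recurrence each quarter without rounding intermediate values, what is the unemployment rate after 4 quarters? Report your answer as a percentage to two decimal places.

Unemployment rate after four quarters ≈ 3.36%.

With a fixed labor force, u_{t+1} = u_t + s·(1−u_t) − f·u_t = u_t·(1−s−f) + s.
Here 1−s−f = 0.484 and s = 0.018.
u_1 = 0.012000 × 0.484 + 0.018 = 0.023808.
u_2 = 0.023808 × 0.484 + 0.018 = 0.029523.
u_3 = 0.029523 × 0.484 + 0.018 = 0.032289.
u_4 = 0.032289 × 0.484 + 0.018 = 0.033628.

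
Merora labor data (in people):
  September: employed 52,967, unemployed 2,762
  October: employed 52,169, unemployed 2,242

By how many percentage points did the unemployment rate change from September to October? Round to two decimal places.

September: labor force = 52,967 + 2,762 = 55,729; u = 2,762/55,729 = 4.96%.
October: labor force = 52,169 + 2,242 = 54,411; u = 2,242/54,411 = 4.12%.
Change = 4.12% − 4.96% = −0.84 pp.

The unemployment rate changed by −0.84 percentage points.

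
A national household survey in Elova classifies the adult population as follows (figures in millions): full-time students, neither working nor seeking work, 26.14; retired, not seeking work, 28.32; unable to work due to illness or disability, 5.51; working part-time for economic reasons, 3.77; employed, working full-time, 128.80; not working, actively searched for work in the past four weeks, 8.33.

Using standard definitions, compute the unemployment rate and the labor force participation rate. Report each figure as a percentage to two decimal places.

Unemployment rate ≈ 5.91%; labor force participation rate ≈ 70.14%.

Employed = 3.77 + 128.80 = 132.57 million (anyone who worked, including part-time for economic reasons, counts as employed).
Unemployed = 8.33 million.
Labor force = 132.57 + 8.33 = 140.90 million.
Not in labor force = 26.14 + 28.32 + 5.51 = 59.97 million (those not working and not actively searching are outside the labor force).
Civilian working-age population = 140.90 + 59.97 = 200.87 million.
Unemployment rate = 8.33 / 140.90 = 5.91%.
Labor force participation rate = 140.90 / 200.87 = 70.14%.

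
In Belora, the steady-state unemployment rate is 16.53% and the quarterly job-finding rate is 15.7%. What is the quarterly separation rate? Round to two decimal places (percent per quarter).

From u* = s/(s+f): s = u·f/(1−u).
s = 0.1653 × 15.7 / (1 − 0.1653) = 2.5952 / 0.8347 ≈ 3.11% per quarter.

Separation rate ≈ 3.11% per quarter.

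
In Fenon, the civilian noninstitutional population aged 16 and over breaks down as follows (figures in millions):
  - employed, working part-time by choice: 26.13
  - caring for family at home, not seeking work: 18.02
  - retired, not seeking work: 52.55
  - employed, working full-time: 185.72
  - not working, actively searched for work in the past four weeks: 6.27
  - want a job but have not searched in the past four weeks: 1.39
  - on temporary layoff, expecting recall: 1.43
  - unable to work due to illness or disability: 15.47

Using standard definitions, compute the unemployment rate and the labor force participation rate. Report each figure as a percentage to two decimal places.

Employed = 26.13 + 185.72 = 211.85 million.
Unemployed = 6.27 + 1.43 = 7.70 million (jobless and actively searching, or on temporary layoff).
Labor force = 211.85 + 7.70 = 219.55 million.
Not in labor force = 18.02 + 52.55 + 1.39 + 15.47 = 87.43 million (those not working and not actively searching are outside the labor force — including those who want a job but have given up searching).
Civilian working-age population = 219.55 + 87.43 = 306.98 million.
Unemployment rate = 7.70 / 219.55 = 3.51%.
Labor force participation rate = 219.55 / 306.98 = 71.52%.

Unemployment rate ≈ 3.51%; labor force participation rate ≈ 71.52%.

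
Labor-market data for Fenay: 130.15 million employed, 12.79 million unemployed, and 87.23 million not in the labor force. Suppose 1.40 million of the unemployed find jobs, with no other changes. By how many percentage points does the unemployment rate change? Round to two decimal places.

Initially, labor force = 130.15 + 12.79 = 142.94 million, so u = 12.79/142.94 = 8.95%.
After the change, unemployed falls and employed rises by 1.40; labor force unchanged → E = 131.55, U = 11.39, labor force = 142.94 million.
New unemployment rate = 11.39 / 142.94 = 7.97%.
Change = 7.97% − 8.95% = −0.98 percentage points.

The unemployment rate changes by −0.98 percentage points.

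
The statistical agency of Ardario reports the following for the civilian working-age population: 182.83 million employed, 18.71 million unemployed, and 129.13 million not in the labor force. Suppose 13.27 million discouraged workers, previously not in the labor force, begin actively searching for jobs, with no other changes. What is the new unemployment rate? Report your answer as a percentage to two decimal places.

New unemployment rate ≈ 14.89%.

Initially, labor force = 182.83 + 18.71 = 201.54 million, so u = 18.71/201.54 = 9.28%.
After the change, unemployed and labor force both rise by 13.27 → E = 182.83, U = 31.98, labor force = 214.81 million.
New unemployment rate = 31.98 / 214.81 = 14.89%.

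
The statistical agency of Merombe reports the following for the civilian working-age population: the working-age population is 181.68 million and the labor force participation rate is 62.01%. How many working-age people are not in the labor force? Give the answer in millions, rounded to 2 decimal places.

Share not in the labor force = 1 − 0.6201 = 0.3799.
Not in labor force = 0.3799 × 181.68 ≈ 69.02 million.

About 69.02 million are not in the labor force.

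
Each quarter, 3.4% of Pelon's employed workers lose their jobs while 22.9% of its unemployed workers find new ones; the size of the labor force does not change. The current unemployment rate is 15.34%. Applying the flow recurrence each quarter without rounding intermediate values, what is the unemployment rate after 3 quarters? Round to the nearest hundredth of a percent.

With a fixed labor force, u_{t+1} = u_t + s·(1−u_t) − f·u_t = u_t·(1−s−f) + s.
Here 1−s−f = 0.737 and s = 0.034.
u_1 = 0.153400 × 0.737 + 0.034 = 0.147056.
u_2 = 0.147056 × 0.737 + 0.034 = 0.142380.
u_3 = 0.142380 × 0.737 + 0.034 = 0.138934.

Unemployment rate after three quarters ≈ 13.89%.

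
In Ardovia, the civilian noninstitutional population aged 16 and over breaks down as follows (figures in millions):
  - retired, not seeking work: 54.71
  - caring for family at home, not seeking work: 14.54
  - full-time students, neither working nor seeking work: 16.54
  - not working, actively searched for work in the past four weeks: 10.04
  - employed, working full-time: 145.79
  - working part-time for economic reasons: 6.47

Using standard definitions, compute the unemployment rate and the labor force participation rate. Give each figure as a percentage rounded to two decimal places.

Employed = 145.79 + 6.47 = 152.26 million (anyone who worked, including part-time for economic reasons, counts as employed).
Unemployed = 10.04 million.
Labor force = 152.26 + 10.04 = 162.30 million.
Not in labor force = 54.71 + 14.54 + 16.54 = 85.79 million (those not working and not actively searching are outside the labor force).
Civilian working-age population = 162.30 + 85.79 = 248.09 million.
Unemployment rate = 10.04 / 162.30 = 6.19%.
Labor force participation rate = 162.30 / 248.09 = 65.42%.

Unemployment rate ≈ 6.19%; labor force participation rate ≈ 65.42%.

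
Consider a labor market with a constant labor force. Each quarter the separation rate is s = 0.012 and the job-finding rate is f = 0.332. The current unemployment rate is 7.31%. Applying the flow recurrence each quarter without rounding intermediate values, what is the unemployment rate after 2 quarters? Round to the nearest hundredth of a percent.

With a fixed labor force, u_{t+1} = u_t + s·(1−u_t) − f·u_t = u_t·(1−s−f) + s.
Here 1−s−f = 0.656 and s = 0.012.
u_1 = 0.073100 × 0.656 + 0.012 = 0.059954.
u_2 = 0.059954 × 0.656 + 0.012 = 0.051330.

Unemployment rate after two quarters ≈ 5.13%.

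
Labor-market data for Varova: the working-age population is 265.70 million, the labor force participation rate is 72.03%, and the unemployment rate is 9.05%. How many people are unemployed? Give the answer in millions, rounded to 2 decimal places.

Labor force = 0.7203 × 265.70 = 191.38 million.
Unemployed = 0.0905 × 191.38 ≈ 17.32 million.

About 17.32 million are unemployed.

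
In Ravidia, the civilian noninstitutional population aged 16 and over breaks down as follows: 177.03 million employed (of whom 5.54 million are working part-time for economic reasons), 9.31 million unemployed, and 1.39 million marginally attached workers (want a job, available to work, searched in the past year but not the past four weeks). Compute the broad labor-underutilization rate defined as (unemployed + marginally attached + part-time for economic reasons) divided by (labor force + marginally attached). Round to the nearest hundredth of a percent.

Broad underutilization rate ≈ 8.65%.

Labor force = 177.03 + 9.31 = 186.34 million.
Numerator = 9.31 + 1.39 + 5.54 = 16.24 million.
Denominator = 186.34 + 1.39 = 187.73 million.
Broad rate = 16.24 / 187.73 = 8.65%.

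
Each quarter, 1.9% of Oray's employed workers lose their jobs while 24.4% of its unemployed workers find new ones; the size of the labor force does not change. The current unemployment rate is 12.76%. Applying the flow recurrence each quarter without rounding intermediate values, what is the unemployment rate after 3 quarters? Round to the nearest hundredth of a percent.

Unemployment rate after three quarters ≈ 9.44%.

With a fixed labor force, u_{t+1} = u_t + s·(1−u_t) − f·u_t = u_t·(1−s−f) + s.
Here 1−s−f = 0.737 and s = 0.019.
u_1 = 0.127600 × 0.737 + 0.019 = 0.113041.
u_2 = 0.113041 × 0.737 + 0.019 = 0.102311.
u_3 = 0.102311 × 0.737 + 0.019 = 0.094403.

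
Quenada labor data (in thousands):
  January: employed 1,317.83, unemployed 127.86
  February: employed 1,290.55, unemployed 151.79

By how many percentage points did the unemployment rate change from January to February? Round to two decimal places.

January: labor force = 1,317.83 + 127.86 = 1,445.69; u = 127.86/1,445.69 = 8.84%.
February: labor force = 1,290.55 + 151.79 = 1,442.34; u = 151.79/1,442.34 = 10.52%.
Change = 10.52% − 8.84% = +1.68 pp.

The unemployment rate changed by +1.68 percentage points.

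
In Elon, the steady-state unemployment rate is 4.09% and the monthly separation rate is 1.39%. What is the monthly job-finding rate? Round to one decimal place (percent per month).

From u* = s/(s+f): f = s·(1−u)/u.
f = 1.39 × (1 − 0.0409) / 0.0409 = 1.3331 / 0.0409 ≈ 32.6% per month.

Job-finding rate ≈ 32.6% per month.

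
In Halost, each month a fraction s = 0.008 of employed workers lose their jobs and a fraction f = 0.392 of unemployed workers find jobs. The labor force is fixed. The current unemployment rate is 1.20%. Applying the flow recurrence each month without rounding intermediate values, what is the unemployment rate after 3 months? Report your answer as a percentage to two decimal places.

With a fixed labor force, u_{t+1} = u_t + s·(1−u_t) − f·u_t = u_t·(1−s−f) + s.
Here 1−s−f = 0.600 and s = 0.008.
u_1 = 0.012000 × 0.600 + 0.008 = 0.015200.
u_2 = 0.015200 × 0.600 + 0.008 = 0.017120.
u_3 = 0.017120 × 0.600 + 0.008 = 0.018272.

Unemployment rate after three months ≈ 1.83%.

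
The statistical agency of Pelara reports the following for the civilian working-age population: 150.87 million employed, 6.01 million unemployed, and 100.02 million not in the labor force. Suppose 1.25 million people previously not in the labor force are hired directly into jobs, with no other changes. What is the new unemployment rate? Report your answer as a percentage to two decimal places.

New unemployment rate ≈ 3.80%.

Initially, labor force = 150.87 + 6.01 = 156.88 million, so u = 6.01/156.88 = 3.83%.
After the change, employed and labor force both rise by 1.25; unemployed unchanged → E = 152.12, U = 6.01, labor force = 158.13 million.
New unemployment rate = 6.01 / 158.13 = 3.80%.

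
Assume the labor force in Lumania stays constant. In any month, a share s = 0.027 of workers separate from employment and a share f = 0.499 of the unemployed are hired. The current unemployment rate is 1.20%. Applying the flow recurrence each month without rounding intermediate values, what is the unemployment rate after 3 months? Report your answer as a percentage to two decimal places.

With a fixed labor force, u_{t+1} = u_t + s·(1−u_t) − f·u_t = u_t·(1−s−f) + s.
Here 1−s−f = 0.474 and s = 0.027.
u_1 = 0.012000 × 0.474 + 0.027 = 0.032688.
u_2 = 0.032688 × 0.474 + 0.027 = 0.042494.
u_3 = 0.042494 × 0.474 + 0.027 = 0.047142.

Unemployment rate after three months ≈ 4.71%.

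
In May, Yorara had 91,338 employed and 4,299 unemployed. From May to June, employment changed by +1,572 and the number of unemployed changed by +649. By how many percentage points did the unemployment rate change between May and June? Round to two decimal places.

May: labor force = 91,338 + 4,299 = 95,637; u = 4,299/95,637 = 4.50%.
June: labor force = 92,910 + 4,948 = 97,858; u = 4,948/97,858 = 5.06%.
Change = 5.06% − 4.50% = +0.56 pp.

The unemployment rate changed by +0.56 percentage points.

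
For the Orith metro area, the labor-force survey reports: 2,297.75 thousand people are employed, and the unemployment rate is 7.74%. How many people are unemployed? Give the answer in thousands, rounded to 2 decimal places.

Let U be the number unemployed. The labor force is E + U, and U/(E+U) = 0.0774.
So U = 0.0774 × 2,297.75 / (1 − 0.0774) = 177.8458 / 0.9226 ≈ 192.77 thousand.

About 192.77 thousand are unemployed.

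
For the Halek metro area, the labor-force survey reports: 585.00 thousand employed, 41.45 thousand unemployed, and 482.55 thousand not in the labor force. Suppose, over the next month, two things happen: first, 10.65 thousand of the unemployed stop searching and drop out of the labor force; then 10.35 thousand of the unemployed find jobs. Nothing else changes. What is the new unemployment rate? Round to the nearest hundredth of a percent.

Initially, labor force = 585.00 + 41.45 = 626.45 thousand, so u = 41.45/626.45 = 6.62%.
After the first change, unemployed and labor force both fall by 10.65 → E = 585.00, U = 30.80, labor force = 615.80 thousand.
After the second change, unemployed falls and employed rises by 10.35; labor force unchanged → E = 595.35, U = 20.45, labor force = 615.80 thousand.
New unemployment rate = 20.45 / 615.80 = 3.32%.

New unemployment rate ≈ 3.32%.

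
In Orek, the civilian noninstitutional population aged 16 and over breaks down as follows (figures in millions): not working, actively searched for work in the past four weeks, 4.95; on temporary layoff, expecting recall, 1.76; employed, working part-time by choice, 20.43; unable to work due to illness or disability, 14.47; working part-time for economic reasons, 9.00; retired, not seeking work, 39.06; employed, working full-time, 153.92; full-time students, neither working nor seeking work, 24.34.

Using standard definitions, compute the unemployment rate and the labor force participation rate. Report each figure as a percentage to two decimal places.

Unemployment rate ≈ 3.53%; labor force participation rate ≈ 70.94%.

Employed = 20.43 + 9.00 + 153.92 = 183.35 million (anyone who worked, including part-time for economic reasons, counts as employed).
Unemployed = 4.95 + 1.76 = 6.71 million (jobless and actively searching, or on temporary layoff).
Labor force = 183.35 + 6.71 = 190.06 million.
Not in labor force = 14.47 + 39.06 + 24.34 = 77.87 million (those not working and not actively searching are outside the labor force).
Civilian working-age population = 190.06 + 77.87 = 267.93 million.
Unemployment rate = 6.71 / 190.06 = 3.53%.
Labor force participation rate = 190.06 / 267.93 = 70.94%.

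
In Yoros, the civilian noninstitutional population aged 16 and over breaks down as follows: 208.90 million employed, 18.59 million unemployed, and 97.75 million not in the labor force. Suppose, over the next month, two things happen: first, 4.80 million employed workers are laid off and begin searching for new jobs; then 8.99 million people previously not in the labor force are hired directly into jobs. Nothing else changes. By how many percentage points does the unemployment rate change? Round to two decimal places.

Initially, labor force = 208.90 + 18.59 = 227.49 million, so u = 18.59/227.49 = 8.17%.
After the first change, employed falls and unemployed rises by 4.80; labor force unchanged → E = 204.10, U = 23.39, labor force = 227.49 million.
After the second change, employed and labor force both rise by 8.99; unemployed unchanged → E = 213.09, U = 23.39, labor force = 236.48 million.
New unemployment rate = 23.39 / 236.48 = 9.89%.
Change = 9.89% − 8.17% = +1.72 percentage points.

The unemployment rate changes by +1.72 percentage points.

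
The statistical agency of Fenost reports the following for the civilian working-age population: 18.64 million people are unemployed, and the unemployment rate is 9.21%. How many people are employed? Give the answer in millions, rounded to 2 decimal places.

Labor force = U / u = 18.64 / 0.0921 ≈ 202.39 million.
Employed = labor force − unemployed = 202.39 − 18.64 = 183.75 million.

About 183.75 million are employed.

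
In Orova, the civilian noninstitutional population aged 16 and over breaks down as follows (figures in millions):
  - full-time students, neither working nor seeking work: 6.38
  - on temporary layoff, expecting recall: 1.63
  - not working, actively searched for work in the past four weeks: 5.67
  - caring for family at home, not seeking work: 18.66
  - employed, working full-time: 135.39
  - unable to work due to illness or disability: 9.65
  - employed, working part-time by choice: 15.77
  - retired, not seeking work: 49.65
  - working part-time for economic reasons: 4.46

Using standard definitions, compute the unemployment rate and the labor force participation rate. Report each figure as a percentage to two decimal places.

Unemployment rate ≈ 4.48%; labor force participation rate ≈ 65.89%.

Employed = 135.39 + 15.77 + 4.46 = 155.62 million (anyone who worked, including part-time for economic reasons, counts as employed).
Unemployed = 1.63 + 5.67 = 7.30 million (jobless and actively searching, or on temporary layoff).
Labor force = 155.62 + 7.30 = 162.92 million.
Not in labor force = 6.38 + 18.66 + 9.65 + 49.65 = 84.34 million (those not working and not actively searching are outside the labor force).
Civilian working-age population = 162.92 + 84.34 = 247.26 million.
Unemployment rate = 7.30 / 162.92 = 4.48%.
Labor force participation rate = 162.92 / 247.26 = 65.89%.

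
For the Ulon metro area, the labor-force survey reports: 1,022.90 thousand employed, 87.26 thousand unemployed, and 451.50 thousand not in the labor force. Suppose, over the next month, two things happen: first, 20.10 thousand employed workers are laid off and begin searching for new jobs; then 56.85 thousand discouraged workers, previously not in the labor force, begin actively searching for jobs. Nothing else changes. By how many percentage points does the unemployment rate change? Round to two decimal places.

The unemployment rate changes by +6.21 percentage points.

Initially, labor force = 1,022.90 + 87.26 = 1,110.16 thousand, so u = 87.26/1,110.16 = 7.86%.
After the first change, employed falls and unemployed rises by 20.10; labor force unchanged → E = 1,002.80, U = 107.36, labor force = 1,110.16 thousand.
After the second change, unemployed and labor force both rise by 56.85 → E = 1,002.80, U = 164.21, labor force = 1,167.01 thousand.
New unemployment rate = 164.21 / 1,167.01 = 14.07%.
Change = 14.07% − 7.86% = +6.21 percentage points.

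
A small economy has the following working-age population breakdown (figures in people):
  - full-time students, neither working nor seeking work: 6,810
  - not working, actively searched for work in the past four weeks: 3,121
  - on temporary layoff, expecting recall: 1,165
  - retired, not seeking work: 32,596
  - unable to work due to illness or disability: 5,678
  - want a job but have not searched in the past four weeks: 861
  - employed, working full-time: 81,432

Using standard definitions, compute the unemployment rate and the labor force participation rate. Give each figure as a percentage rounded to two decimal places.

Unemployment rate ≈ 5.00%; labor force participation rate ≈ 65.10%.

Employed = 81,432.
Unemployed = 3,121 + 1,165 = 4,286 (jobless and actively searching, or on temporary layoff).
Labor force = 81,432 + 4,286 = 85,718.
Not in labor force = 6,810 + 32,596 + 5,678 + 861 = 45,945 (those not working and not actively searching are outside the labor force — including those who want a job but have given up searching).
Civilian working-age population = 85,718 + 45,945 = 131,663.
Unemployment rate = 4,286 / 85,718 = 5.00%.
Labor force participation rate = 85,718 / 131,663 = 65.10%.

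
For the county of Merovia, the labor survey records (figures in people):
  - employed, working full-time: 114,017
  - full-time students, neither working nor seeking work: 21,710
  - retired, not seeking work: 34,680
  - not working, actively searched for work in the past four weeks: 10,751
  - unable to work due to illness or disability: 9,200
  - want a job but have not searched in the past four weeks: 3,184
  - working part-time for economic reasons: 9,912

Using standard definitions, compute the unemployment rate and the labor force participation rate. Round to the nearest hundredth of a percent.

Unemployment rate ≈ 7.98%; labor force participation rate ≈ 66.20%.

Employed = 114,017 + 9,912 = 123,929 (anyone who worked, including part-time for economic reasons, counts as employed).
Unemployed = 10,751.
Labor force = 123,929 + 10,751 = 134,680.
Not in labor force = 21,710 + 34,680 + 9,200 + 3,184 = 68,774 (those not working and not actively searching are outside the labor force — including those who want a job but have given up searching).
Civilian working-age population = 134,680 + 68,774 = 203,454.
Unemployment rate = 10,751 / 134,680 = 7.98%.
Labor force participation rate = 134,680 / 203,454 = 66.20%.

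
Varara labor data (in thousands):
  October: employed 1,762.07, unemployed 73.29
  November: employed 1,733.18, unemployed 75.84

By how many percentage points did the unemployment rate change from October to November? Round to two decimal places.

October: labor force = 1,762.07 + 73.29 = 1,835.36; u = 73.29/1,835.36 = 3.99%.
November: labor force = 1,733.18 + 75.84 = 1,809.02; u = 75.84/1,809.02 = 4.19%.
Change = 4.19% − 3.99% = +0.20 pp.

The unemployment rate changed by +0.20 percentage points.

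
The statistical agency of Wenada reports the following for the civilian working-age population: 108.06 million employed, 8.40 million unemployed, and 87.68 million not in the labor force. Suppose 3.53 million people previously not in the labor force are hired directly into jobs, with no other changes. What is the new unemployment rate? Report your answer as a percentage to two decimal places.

Initially, labor force = 108.06 + 8.40 = 116.46 million, so u = 8.40/116.46 = 7.21%.
After the change, employed and labor force both rise by 3.53; unemployed unchanged → E = 111.59, U = 8.40, labor force = 119.99 million.
New unemployment rate = 8.40 / 119.99 = 7.00%.

New unemployment rate ≈ 7.00%.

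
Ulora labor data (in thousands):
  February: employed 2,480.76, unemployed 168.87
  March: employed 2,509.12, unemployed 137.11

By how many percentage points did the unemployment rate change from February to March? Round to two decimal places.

February: labor force = 2,480.76 + 168.87 = 2,649.63; u = 168.87/2,649.63 = 6.37%.
March: labor force = 2,509.12 + 137.11 = 2,646.23; u = 137.11/2,646.23 = 5.18%.
Change = 5.18% − 6.37% = −1.19 pp.

The unemployment rate changed by −1.19 percentage points.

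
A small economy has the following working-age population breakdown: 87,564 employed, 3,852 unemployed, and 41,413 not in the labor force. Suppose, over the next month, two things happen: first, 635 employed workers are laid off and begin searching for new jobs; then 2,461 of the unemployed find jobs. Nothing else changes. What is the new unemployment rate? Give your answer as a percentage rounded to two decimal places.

New unemployment rate ≈ 2.22%.

Initially, labor force = 87,564 + 3,852 = 91,416, so u = 3,852/91,416 = 4.21%.
After the first change, employed falls and unemployed rises by 635; labor force unchanged → E = 86,929, U = 4,487, labor force = 91,416.
After the second change, unemployed falls and employed rises by 2,461; labor force unchanged → E = 89,390, U = 2,026, labor force = 91,416.
New unemployment rate = 2,026 / 91,416 = 2.22%.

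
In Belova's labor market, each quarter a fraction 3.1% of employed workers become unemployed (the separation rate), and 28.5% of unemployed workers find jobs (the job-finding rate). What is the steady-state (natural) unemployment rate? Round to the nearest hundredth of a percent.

Steady-state unemployment rate ≈ 9.81%.

At steady state the flows balance: s·E = f·U, so U/(E+U) = s/(s+f).
u* = 3.1 / (3.1 + 28.5) = 3.1 / 31.60 = 9.81%.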